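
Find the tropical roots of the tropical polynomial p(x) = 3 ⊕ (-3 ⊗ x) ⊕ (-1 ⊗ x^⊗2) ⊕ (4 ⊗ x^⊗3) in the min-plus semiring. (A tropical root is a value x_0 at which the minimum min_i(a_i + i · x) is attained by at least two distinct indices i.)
Roots: {-5, -2, 6}

Each tropical root is a break point of the lower envelope of the lines y = a_i + i · x (there are 4 lines, with slopes 0, 1, ..., 3). Only the lines that attain the minimum somewhere contribute to roots; other lines are dominated. Here the surviving (envelope) indices are i = 3, i = 2, i = 1, i = 0.
Intersections between consecutive envelope lines give the roots: for adjacent envelope indices i < j the intersection is x = (a_i − a_j) / (j − i). Reading off the sorted break points: {-5, -2, 6}.
Verification: at each break x_0, at least two indices attain the minimum of min_i(a_i + i · x_0).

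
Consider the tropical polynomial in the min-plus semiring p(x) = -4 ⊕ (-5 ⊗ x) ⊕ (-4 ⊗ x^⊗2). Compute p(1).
p(1) = -4

A tropical monomial a ⊗ x^⊗i evaluates to a + i · x. Evaluating each term at x = 1:
  Term 0 contributes -4 + 0 · 1 = -4
  Term 1 contributes -5 + 1 · 1 = -4
  Term 2 contributes -4 + 2 · 1 = -2
p(1) = ⊕ of these = min[-4, -4, -2] = -4.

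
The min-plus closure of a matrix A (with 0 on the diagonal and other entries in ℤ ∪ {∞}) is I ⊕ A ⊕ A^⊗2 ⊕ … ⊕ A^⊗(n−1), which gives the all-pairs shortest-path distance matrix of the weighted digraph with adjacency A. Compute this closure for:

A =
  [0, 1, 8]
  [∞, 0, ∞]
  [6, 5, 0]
Closure =
  [0, 1, 8]
  [∞, 0, ∞]
  [6, 5, 0]

This is the Floyd-Warshall all-pairs shortest-path computation. For each intermediate vertex k = 0, 1, …, 2, update dist[i][j] ← min(dist[i][j], dist[i][k] + dist[k][j]). The final matrix gives, for each (i, j), the minimum total weight of any directed path from i to j (possibly empty when i = j).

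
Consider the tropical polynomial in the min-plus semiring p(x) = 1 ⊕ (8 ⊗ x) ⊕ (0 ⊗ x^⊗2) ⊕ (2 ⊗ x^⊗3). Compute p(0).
p(0) = 0

A tropical monomial a ⊗ x^⊗i evaluates to a + i · x. Evaluating each term at x = 0:
  Term 0 contributes 1 + 0 · 0 = 1
  Term 1 contributes 8 + 1 · 0 = 8
  Term 2 contributes 0 + 2 · 0 = 0
  Term 3 contributes 2 + 3 · 0 = 2
p(0) = ⊕ of these = min[1, 8, 0, 2] = 0.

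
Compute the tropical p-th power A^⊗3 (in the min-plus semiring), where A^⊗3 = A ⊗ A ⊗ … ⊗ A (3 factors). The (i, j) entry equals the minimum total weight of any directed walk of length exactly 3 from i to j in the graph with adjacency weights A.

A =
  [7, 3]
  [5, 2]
A^⊗3 =
  [10, 7]
  [9, 6]

Each entry (A^⊗3)_ij equals the minimum over all length-3 walks i = v_0 → v_1 → … → v_3 = j of Σ_t A[v_t][v_{t+1}]. For example, for (i, j) = (0, 1) we minimise over 4 possible intermediate vertex sequences; the minimum is 7, attained along the walk 0 → 1 → 1 → 1.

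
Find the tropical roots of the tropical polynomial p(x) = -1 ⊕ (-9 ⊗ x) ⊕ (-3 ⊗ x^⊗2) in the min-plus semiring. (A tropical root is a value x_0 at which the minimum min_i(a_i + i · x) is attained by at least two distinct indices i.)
Roots: {-6, 8}

Each tropical root is a break point of the lower envelope of the lines y = a_i + i · x (there are 3 lines, with slopes 0, 1, ..., 2). Only the lines that attain the minimum somewhere contribute to roots; other lines are dominated. Here the surviving (envelope) indices are i = 2, i = 1, i = 0.
Intersections between consecutive envelope lines give the roots: for adjacent envelope indices i < j the intersection is x = (a_i − a_j) / (j − i). Reading off the sorted break points: {-6, 8}.
Verification: at each break x_0, at least two indices attain the minimum of min_i(a_i + i · x_0).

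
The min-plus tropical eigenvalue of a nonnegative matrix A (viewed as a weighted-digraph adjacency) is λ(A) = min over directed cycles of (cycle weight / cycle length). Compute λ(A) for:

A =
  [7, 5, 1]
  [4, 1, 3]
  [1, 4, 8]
λ(A) = 1

Enumerate directed cycles and compute their means (weight / length). Sample:
  cycle 0 → 0: weight = 7, length = 1, mean = 7/1 ≈ 7.000
  cycle 1 → 1: weight = 1, length = 1, mean = 1/1 ≈ 1.000
  cycle 2 → 2: weight = 8, length = 1, mean = 8/1 ≈ 8.000
  cycle 0 → 1 → 0: weight = 9, length = 2, mean = 9/2 ≈ 4.500
  cycle 0 → 2 → 0: weight = 2, length = 2, mean = 2/2 ≈ 1.000
  cycle 1 → 0 → 1: weight = 9, length = 2, mean = 9/2 ≈ 4.500
Minimum mean = 1.000, attained e.g. along the cycle 1 → 1 with weight 1 and length 1. So λ(A) = 1/1 = 1.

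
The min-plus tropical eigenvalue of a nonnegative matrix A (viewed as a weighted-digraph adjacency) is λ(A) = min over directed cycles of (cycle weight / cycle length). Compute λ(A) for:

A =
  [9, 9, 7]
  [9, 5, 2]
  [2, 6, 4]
λ(A) = 4

Enumerate directed cycles and compute their means (weight / length). Sample:
  cycle 0 → 0: weight = 9, length = 1, mean = 9/1 ≈ 9.000
  cycle 1 → 1: weight = 5, length = 1, mean = 5/1 ≈ 5.000
  cycle 2 → 2: weight = 4, length = 1, mean = 4/1 ≈ 4.000
  cycle 0 → 1 → 0: weight = 18, length = 2, mean = 18/2 ≈ 9.000
  cycle 0 → 2 → 0: weight = 9, length = 2, mean = 9/2 ≈ 4.500
  cycle 1 → 0 → 1: weight = 18, length = 2, mean = 18/2 ≈ 9.000
Minimum mean = 4.000, attained e.g. along the cycle 2 → 2 with weight 4 and length 1. So λ(A) = 4/1 = 4.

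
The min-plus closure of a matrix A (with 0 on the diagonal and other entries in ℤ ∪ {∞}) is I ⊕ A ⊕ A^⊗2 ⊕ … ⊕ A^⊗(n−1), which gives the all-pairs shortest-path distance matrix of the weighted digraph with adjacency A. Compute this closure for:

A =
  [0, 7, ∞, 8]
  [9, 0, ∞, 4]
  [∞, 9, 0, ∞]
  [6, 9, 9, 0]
Closure =
  [0, 7, 17, 8]
  [9, 0, 13, 4]
  [18, 9, 0, 13]
  [6, 9, 9, 0]

This is the Floyd-Warshall all-pairs shortest-path computation. For each intermediate vertex k = 0, 1, …, 3, update dist[i][j] ← min(dist[i][j], dist[i][k] + dist[k][j]). The final matrix gives, for each (i, j), the minimum total weight of any directed path from i to j (possibly empty when i = j).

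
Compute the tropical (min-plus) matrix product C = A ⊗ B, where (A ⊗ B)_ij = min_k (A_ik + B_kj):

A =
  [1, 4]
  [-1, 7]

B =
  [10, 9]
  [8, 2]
A ⊗ B =
  [11, 6]
  [9, 8]

Apply the min-plus product entry-by-entry:
  C[0][0] = min over k of (A[0][0] + B[0][0] = 1 + 10 = 11, A[0][1] + B[1][0] = 4 + 8 = 12) = 11 (attained at k = 0)
  C[0][1] = min over k of (A[0][0] + B[0][1] = 1 + 9 = 10, A[0][1] + B[1][1] = 4 + 2 = 6) = 6 (attained at k = 1)
  C[1][0] = min over k of (A[1][0] + B[0][0] = -1 + 10 = 9, A[1][1] + B[1][0] = 7 + 8 = 15) = 9 (attained at k = 0)
  C[1][1] = min over k of (A[1][0] + B[0][1] = -1 + 9 = 8, A[1][1] + B[1][1] = 7 + 2 = 9) = 8 (attained at k = 0)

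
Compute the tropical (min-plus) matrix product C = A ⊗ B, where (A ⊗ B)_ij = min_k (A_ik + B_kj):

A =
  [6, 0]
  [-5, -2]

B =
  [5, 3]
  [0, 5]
A ⊗ B =
  [0, 5]
  [-2, -2]

Apply the min-plus product entry-by-entry:
  C[0][0] = min over k of (A[0][0] + B[0][0] = 6 + 5 = 11, A[0][1] + B[1][0] = 0 + 0 = 0) = 0 (attained at k = 1)
  C[0][1] = min over k of (A[0][0] + B[0][1] = 6 + 3 = 9, A[0][1] + B[1][1] = 0 + 5 = 5) = 5 (attained at k = 1)
  C[1][0] = min over k of (A[1][0] + B[0][0] = -5 + 5 = 0, A[1][1] + B[1][0] = -2 + 0 = -2) = -2 (attained at k = 1)
  C[1][1] = min over k of (A[1][0] + B[0][1] = -5 + 3 = -2, A[1][1] + B[1][1] = -2 + 5 = 3) = -2 (attained at k = 0)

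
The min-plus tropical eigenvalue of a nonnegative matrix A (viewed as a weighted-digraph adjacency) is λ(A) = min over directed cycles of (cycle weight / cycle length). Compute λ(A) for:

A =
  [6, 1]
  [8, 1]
λ(A) = 1

Enumerate directed cycles and compute their means (weight / length). Sample:
  cycle 0 → 0: weight = 6, length = 1, mean = 6/1 ≈ 6.000
  cycle 1 → 1: weight = 1, length = 1, mean = 1/1 ≈ 1.000
  cycle 0 → 1 → 0: weight = 9, length = 2, mean = 9/2 ≈ 4.500
  cycle 1 → 0 → 1: weight = 9, length = 2, mean = 9/2 ≈ 4.500
Minimum mean = 1.000, attained e.g. along the cycle 1 → 1 with weight 1 and length 1. So λ(A) = 1/1 = 1.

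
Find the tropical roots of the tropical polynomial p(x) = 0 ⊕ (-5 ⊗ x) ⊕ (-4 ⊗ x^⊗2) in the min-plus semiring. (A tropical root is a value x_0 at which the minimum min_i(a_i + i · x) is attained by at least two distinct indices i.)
Roots: {-1, 5}

Each tropical root is a break point of the lower envelope of the lines y = a_i + i · x (there are 3 lines, with slopes 0, 1, ..., 2). Only the lines that attain the minimum somewhere contribute to roots; other lines are dominated. Here the surviving (envelope) indices are i = 2, i = 1, i = 0.
Intersections between consecutive envelope lines give the roots: for adjacent envelope indices i < j the intersection is x = (a_i − a_j) / (j − i). Reading off the sorted break points: {-1, 5}.
Verification: at each break x_0, at least two indices attain the minimum of min_i(a_i + i · x_0).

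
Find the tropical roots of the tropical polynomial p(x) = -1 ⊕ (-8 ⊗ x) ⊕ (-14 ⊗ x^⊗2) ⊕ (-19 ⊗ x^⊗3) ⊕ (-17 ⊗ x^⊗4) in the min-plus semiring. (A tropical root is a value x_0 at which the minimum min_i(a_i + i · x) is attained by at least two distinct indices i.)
Roots: {-2, 5, 6, 7}

Each tropical root is a break point of the lower envelope of the lines y = a_i + i · x (there are 5 lines, with slopes 0, 1, ..., 4). Only the lines that attain the minimum somewhere contribute to roots; other lines are dominated. Here the surviving (envelope) indices are i = 4, i = 3, i = 2, i = 1, i = 0.
Intersections between consecutive envelope lines give the roots: for adjacent envelope indices i < j the intersection is x = (a_i − a_j) / (j − i). Reading off the sorted break points: {-2, 5, 6, 7}.
Verification: at each break x_0, at least two indices attain the minimum of min_i(a_i + i · x_0).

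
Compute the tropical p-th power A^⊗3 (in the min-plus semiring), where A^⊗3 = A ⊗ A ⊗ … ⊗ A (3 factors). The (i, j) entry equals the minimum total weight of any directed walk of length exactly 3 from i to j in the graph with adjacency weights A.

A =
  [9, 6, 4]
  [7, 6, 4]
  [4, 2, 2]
A^⊗3 =
  [10, 8, 8]
  [10, 8, 8]
  [8, 6, 6]

Each entry (A^⊗3)_ij equals the minimum over all length-3 walks i = v_0 → v_1 → … → v_3 = j of Σ_t A[v_t][v_{t+1}]. For example, for (i, j) = (0, 2) we minimise over 9 possible intermediate vertex sequences; the minimum is 8, attained along the walk 0 → 2 → 2 → 2.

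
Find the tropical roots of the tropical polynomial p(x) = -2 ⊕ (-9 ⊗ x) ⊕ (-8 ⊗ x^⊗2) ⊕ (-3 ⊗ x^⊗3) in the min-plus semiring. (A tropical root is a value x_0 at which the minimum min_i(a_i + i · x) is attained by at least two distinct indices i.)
Roots: {-5, -1, 7}

Each tropical root is a break point of the lower envelope of the lines y = a_i + i · x (there are 4 lines, with slopes 0, 1, ..., 3). Only the lines that attain the minimum somewhere contribute to roots; other lines are dominated. Here the surviving (envelope) indices are i = 3, i = 2, i = 1, i = 0.
Intersections between consecutive envelope lines give the roots: for adjacent envelope indices i < j the intersection is x = (a_i − a_j) / (j − i). Reading off the sorted break points: {-5, -1, 7}.
Verification: at each break x_0, at least two indices attain the minimum of min_i(a_i + i · x_0).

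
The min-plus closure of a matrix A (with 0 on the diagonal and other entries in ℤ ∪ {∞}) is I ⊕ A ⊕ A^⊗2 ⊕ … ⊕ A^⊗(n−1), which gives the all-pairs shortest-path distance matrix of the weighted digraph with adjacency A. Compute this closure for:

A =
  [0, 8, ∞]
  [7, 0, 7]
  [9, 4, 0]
Closure =
  [0, 8, 15]
  [7, 0, 7]
  [9, 4, 0]

This is the Floyd-Warshall all-pairs shortest-path computation. For each intermediate vertex k = 0, 1, …, 2, update dist[i][j] ← min(dist[i][j], dist[i][k] + dist[k][j]). The final matrix gives, for each (i, j), the minimum total weight of any directed path from i to j (possibly empty when i = j).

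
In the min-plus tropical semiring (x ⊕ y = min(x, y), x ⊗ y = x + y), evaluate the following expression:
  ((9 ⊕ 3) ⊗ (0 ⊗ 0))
((9 ⊕ 3) ⊗ (0 ⊗ 0)) = 3

Expand innermost to outermost. Recall ⊕ takes the minimum of its arguments and ⊗ takes their sum. Working out the expression ((9 ⊕ 3) ⊗ (0 ⊗ 0)) gives 3.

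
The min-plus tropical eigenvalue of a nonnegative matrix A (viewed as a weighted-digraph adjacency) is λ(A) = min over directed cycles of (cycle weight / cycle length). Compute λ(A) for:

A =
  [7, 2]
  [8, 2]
λ(A) = 2

Enumerate directed cycles and compute their means (weight / length). Sample:
  cycle 0 → 0: weight = 7, length = 1, mean = 7/1 ≈ 7.000
  cycle 1 → 1: weight = 2, length = 1, mean = 2/1 ≈ 2.000
  cycle 0 → 1 → 0: weight = 10, length = 2, mean = 10/2 ≈ 5.000
  cycle 1 → 0 → 1: weight = 10, length = 2, mean = 10/2 ≈ 5.000
Minimum mean = 2.000, attained e.g. along the cycle 1 → 1 with weight 2 and length 1. So λ(A) = 2/1 = 2.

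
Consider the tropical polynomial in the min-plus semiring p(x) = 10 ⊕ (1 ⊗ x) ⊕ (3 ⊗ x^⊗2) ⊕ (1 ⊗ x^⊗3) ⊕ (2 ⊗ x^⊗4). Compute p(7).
p(7) = 8

A tropical monomial a ⊗ x^⊗i evaluates to a + i · x. Evaluating each term at x = 7:
  Term 0 contributes 10 + 0 · 7 = 10
  Term 1 contributes 1 + 1 · 7 = 8
  Term 2 contributes 3 + 2 · 7 = 17
  Term 3 contributes 1 + 3 · 7 = 22
  Term 4 contributes 2 + 4 · 7 = 30
p(7) = ⊕ of these = min[10, 8, 17, 22, 30] = 8.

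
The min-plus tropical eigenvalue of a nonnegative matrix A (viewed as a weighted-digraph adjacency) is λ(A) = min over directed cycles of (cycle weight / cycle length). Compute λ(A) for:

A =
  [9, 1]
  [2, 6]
λ(A) = 3/2

Enumerate directed cycles and compute their means (weight / length). Sample:
  cycle 0 → 0: weight = 9, length = 1, mean = 9/1 ≈ 9.000
  cycle 1 → 1: weight = 6, length = 1, mean = 6/1 ≈ 6.000
  cycle 0 → 1 → 0: weight = 3, length = 2, mean = 3/2 ≈ 1.500
  cycle 1 → 0 → 1: weight = 3, length = 2, mean = 3/2 ≈ 1.500
Minimum mean = 1.500, attained e.g. along the cycle 0 → 1 → 0 with weight 3 and length 2. So λ(A) = 3/2 = 3/2.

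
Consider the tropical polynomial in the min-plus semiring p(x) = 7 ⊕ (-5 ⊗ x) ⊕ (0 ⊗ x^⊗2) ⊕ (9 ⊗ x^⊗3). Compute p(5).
p(5) = 0

A tropical monomial a ⊗ x^⊗i evaluates to a + i · x. Evaluating each term at x = 5:
  Term 0 contributes 7 + 0 · 5 = 7
  Term 1 contributes -5 + 1 · 5 = 0
  Term 2 contributes 0 + 2 · 5 = 10
  Term 3 contributes 9 + 3 · 5 = 24
p(5) = ⊕ of these = min[7, 0, 10, 24] = 0.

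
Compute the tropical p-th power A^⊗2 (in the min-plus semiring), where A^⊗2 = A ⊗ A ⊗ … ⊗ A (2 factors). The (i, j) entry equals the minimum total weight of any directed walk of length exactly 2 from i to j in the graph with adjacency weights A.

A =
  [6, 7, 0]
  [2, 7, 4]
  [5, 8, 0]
A^⊗2 =
  [5, 8, 0]
  [8, 9, 2]
  [5, 8, 0]

Each entry (A^⊗2)_ij equals the minimum over all length-2 walks i = v_0 → v_1 → … → v_2 = j of Σ_t A[v_t][v_{t+1}]. For example, for (i, j) = (0, 2) we minimise over 3 possible intermediate vertex sequences; the minimum is 0, attained along the walk 0 → 2 → 2.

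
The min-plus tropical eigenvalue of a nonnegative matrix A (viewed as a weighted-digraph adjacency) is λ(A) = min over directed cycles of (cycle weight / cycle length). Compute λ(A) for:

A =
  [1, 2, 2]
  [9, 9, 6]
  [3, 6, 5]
λ(A) = 1

Enumerate directed cycles and compute their means (weight / length). Sample:
  cycle 0 → 0: weight = 1, length = 1, mean = 1/1 ≈ 1.000
  cycle 1 → 1: weight = 9, length = 1, mean = 9/1 ≈ 9.000
  cycle 2 → 2: weight = 5, length = 1, mean = 5/1 ≈ 5.000
  cycle 0 → 1 → 0: weight = 11, length = 2, mean = 11/2 ≈ 5.500
  cycle 0 → 2 → 0: weight = 5, length = 2, mean = 5/2 ≈ 2.500
  cycle 1 → 0 → 1: weight = 11, length = 2, mean = 11/2 ≈ 5.500
Minimum mean = 1.000, attained e.g. along the cycle 0 → 0 with weight 1 and length 1. So λ(A) = 1/1 = 1.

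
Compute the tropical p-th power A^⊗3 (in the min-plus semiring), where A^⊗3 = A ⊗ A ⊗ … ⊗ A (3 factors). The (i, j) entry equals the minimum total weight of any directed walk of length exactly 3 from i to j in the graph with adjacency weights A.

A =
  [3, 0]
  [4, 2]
A^⊗3 =
  [6, 4]
  [8, 6]

Each entry (A^⊗3)_ij equals the minimum over all length-3 walks i = v_0 → v_1 → … → v_3 = j of Σ_t A[v_t][v_{t+1}]. For example, for (i, j) = (0, 1) we minimise over 4 possible intermediate vertex sequences; the minimum is 4, attained along the walk 0 → 1 → 0 → 1.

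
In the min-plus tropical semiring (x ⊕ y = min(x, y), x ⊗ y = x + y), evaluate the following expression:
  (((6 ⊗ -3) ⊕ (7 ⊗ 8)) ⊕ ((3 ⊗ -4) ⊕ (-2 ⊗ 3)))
(((6 ⊗ -3) ⊕ (7 ⊗ 8)) ⊕ ((3 ⊗ -4) ⊕ (-2 ⊗ 3))) = -1

Expand innermost to outermost. Recall ⊕ takes the minimum of its arguments and ⊗ takes their sum. Working out the expression (((6 ⊗ -3) ⊕ (7 ⊗ 8)) ⊕ ((3 ⊗ -4) ⊕ (-2 ⊗ 3))) gives -1.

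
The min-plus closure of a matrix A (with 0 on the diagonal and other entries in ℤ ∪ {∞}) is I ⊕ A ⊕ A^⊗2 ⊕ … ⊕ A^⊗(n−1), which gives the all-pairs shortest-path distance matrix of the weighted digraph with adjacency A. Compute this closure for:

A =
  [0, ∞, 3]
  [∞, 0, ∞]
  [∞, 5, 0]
Closure =
  [0, 8, 3]
  [∞, 0, ∞]
  [∞, 5, 0]

This is the Floyd-Warshall all-pairs shortest-path computation. For each intermediate vertex k = 0, 1, …, 2, update dist[i][j] ← min(dist[i][j], dist[i][k] + dist[k][j]). The final matrix gives, for each (i, j), the minimum total weight of any directed path from i to j (possibly empty when i = j).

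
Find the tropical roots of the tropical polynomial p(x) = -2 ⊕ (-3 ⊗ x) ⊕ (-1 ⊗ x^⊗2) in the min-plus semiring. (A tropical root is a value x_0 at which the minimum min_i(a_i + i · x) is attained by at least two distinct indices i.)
Roots: {-2, 1}

Each tropical root is a break point of the lower envelope of the lines y = a_i + i · x (there are 3 lines, with slopes 0, 1, ..., 2). Only the lines that attain the minimum somewhere contribute to roots; other lines are dominated. Here the surviving (envelope) indices are i = 2, i = 1, i = 0.
Intersections between consecutive envelope lines give the roots: for adjacent envelope indices i < j the intersection is x = (a_i − a_j) / (j − i). Reading off the sorted break points: {-2, 1}.
Verification: at each break x_0, at least two indices attain the minimum of min_i(a_i + i · x_0).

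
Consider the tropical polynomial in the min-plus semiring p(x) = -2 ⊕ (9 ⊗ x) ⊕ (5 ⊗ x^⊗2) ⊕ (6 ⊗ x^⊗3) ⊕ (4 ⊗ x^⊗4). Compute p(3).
p(3) = -2

A tropical monomial a ⊗ x^⊗i evaluates to a + i · x. Evaluating each term at x = 3:
  Term 0 contributes -2 + 0 · 3 = -2
  Term 1 contributes 9 + 1 · 3 = 12
  Term 2 contributes 5 + 2 · 3 = 11
  Term 3 contributes 6 + 3 · 3 = 15
  Term 4 contributes 4 + 4 · 3 = 16
p(3) = ⊕ of these = min[-2, 12, 11, 15, 16] = -2.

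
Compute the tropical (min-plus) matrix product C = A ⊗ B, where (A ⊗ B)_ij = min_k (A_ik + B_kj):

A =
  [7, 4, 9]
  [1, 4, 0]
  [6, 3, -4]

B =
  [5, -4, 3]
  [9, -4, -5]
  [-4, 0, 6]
A ⊗ B =
  [5, 0, -1]
  [-4, -3, -1]
  [-8, -4, -2]

Apply the min-plus product entry-by-entry:
  C[0][0] = min over k of (A[0][0] + B[0][0] = 7 + 5 = 12, A[0][1] + B[1][0] = 4 + 9 = 13, A[0][2] + B[2][0] = 9 + -4 = 5) = 5 (attained at k = 2)
  C[0][1] = min over k of (A[0][0] + B[0][1] = 7 + -4 = 3, A[0][1] + B[1][1] = 4 + -4 = 0, A[0][2] + B[2][1] = 9 + 0 = 9) = 0 (attained at k = 1)
  C[0][2] = min over k of (A[0][0] + B[0][2] = 7 + 3 = 10, A[0][1] + B[1][2] = 4 + -5 = -1, A[0][2] + B[2][2] = 9 + 6 = 15) = -1 (attained at k = 1)
  C[1][0] = min over k of (A[1][0] + B[0][0] = 1 + 5 = 6, A[1][1] + B[1][0] = 4 + 9 = 13, A[1][2] + B[2][0] = 0 + -4 = -4) = -4 (attained at k = 2)
  C[1][1] = min over k of (A[1][0] + B[0][1] = 1 + -4 = -3, A[1][1] + B[1][1] = 4 + -4 = 0, A[1][2] + B[2][1] = 0 + 0 = 0) = -3 (attained at k = 0)
  C[1][2] = min over k of (A[1][0] + B[0][2] = 1 + 3 = 4, A[1][1] + B[1][2] = 4 + -5 = -1, A[1][2] + B[2][2] = 0 + 6 = 6) = -1 (attained at k = 1)
  C[2][0] = min over k of (A[2][0] + B[0][0] = 6 + 5 = 11, A[2][1] + B[1][0] = 3 + 9 = 12, A[2][2] + B[2][0] = -4 + -4 = -8) = -8 (attained at k = 2)
  C[2][1] = min over k of (A[2][0] + B[0][1] = 6 + -4 = 2, A[2][1] + B[1][1] = 3 + -4 = -1, A[2][2] + B[2][1] = -4 + 0 = -4) = -4 (attained at k = 2)
  C[2][2] = min over k of (A[2][0] + B[0][2] = 6 + 3 = 9, A[2][1] + B[1][2] = 3 + -5 = -2, A[2][2] + B[2][2] = -4 + 6 = 2) = -2 (attained at k = 1)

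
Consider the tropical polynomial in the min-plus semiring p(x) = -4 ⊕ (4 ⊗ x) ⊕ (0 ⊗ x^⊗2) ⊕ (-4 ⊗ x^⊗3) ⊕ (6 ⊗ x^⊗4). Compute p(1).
p(1) = -4

A tropical monomial a ⊗ x^⊗i evaluates to a + i · x. Evaluating each term at x = 1:
  Term 0 contributes -4 + 0 · 1 = -4
  Term 1 contributes 4 + 1 · 1 = 5
  Term 2 contributes 0 + 2 · 1 = 2
  Term 3 contributes -4 + 3 · 1 = -1
  Term 4 contributes 6 + 4 · 1 = 10
p(1) = ⊕ of these = min[-4, 5, 2, -1, 10] = -4.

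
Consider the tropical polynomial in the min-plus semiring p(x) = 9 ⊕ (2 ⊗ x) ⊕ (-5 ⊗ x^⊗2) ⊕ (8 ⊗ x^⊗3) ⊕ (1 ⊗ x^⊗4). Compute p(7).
p(7) = 9

A tropical monomial a ⊗ x^⊗i evaluates to a + i · x. Evaluating each term at x = 7:
  Term 0 contributes 9 + 0 · 7 = 9
  Term 1 contributes 2 + 1 · 7 = 9
  Term 2 contributes -5 + 2 · 7 = 9
  Term 3 contributes 8 + 3 · 7 = 29
  Term 4 contributes 1 + 4 · 7 = 29
p(7) = ⊕ of these = min[9, 9, 9, 29, 29] = 9.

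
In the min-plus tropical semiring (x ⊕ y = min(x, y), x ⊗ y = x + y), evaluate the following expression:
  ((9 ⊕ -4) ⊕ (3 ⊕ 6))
((9 ⊕ -4) ⊕ (3 ⊕ 6)) = -4

Expand innermost to outermost. Recall ⊕ takes the minimum of its arguments and ⊗ takes their sum. Working out the expression ((9 ⊕ -4) ⊕ (3 ⊕ 6)) gives -4.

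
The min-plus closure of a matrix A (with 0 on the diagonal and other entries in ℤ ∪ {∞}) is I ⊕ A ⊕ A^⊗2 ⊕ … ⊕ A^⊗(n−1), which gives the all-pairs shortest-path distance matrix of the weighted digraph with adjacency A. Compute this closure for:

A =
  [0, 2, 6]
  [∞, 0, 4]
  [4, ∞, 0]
Closure =
  [0, 2, 6]
  [8, 0, 4]
  [4, 6, 0]

This is the Floyd-Warshall all-pairs shortest-path computation. For each intermediate vertex k = 0, 1, …, 2, update dist[i][j] ← min(dist[i][j], dist[i][k] + dist[k][j]). The final matrix gives, for each (i, j), the minimum total weight of any directed path from i to j (possibly empty when i = j).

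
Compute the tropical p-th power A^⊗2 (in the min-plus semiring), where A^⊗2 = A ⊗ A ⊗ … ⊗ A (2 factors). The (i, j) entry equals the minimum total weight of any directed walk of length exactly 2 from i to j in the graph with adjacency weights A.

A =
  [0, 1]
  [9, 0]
A^⊗2 =
  [0, 1]
  [9, 0]

Each entry (A^⊗2)_ij equals the minimum over all length-2 walks i = v_0 → v_1 → … → v_2 = j of Σ_t A[v_t][v_{t+1}]. For example, for (i, j) = (0, 1) we minimise over 2 possible intermediate vertex sequences; the minimum is 1, attained along the walk 0 → 0 → 1.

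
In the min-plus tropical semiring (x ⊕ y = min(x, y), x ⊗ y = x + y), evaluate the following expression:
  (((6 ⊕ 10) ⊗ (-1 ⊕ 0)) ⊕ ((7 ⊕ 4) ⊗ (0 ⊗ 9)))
(((6 ⊕ 10) ⊗ (-1 ⊕ 0)) ⊕ ((7 ⊕ 4) ⊗ (0 ⊗ 9))) = 5

Expand innermost to outermost. Recall ⊕ takes the minimum of its arguments and ⊗ takes their sum. Working out the expression (((6 ⊕ 10) ⊗ (-1 ⊕ 0)) ⊕ ((7 ⊕ 4) ⊗ (0 ⊗ 9))) gives 5.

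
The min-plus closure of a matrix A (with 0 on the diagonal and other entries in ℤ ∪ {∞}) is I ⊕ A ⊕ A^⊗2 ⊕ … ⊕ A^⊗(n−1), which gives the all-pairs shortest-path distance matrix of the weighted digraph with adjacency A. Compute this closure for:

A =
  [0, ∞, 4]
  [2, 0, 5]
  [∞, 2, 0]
Closure =
  [0, 6, 4]
  [2, 0, 5]
  [4, 2, 0]

This is the Floyd-Warshall all-pairs shortest-path computation. For each intermediate vertex k = 0, 1, …, 2, update dist[i][j] ← min(dist[i][j], dist[i][k] + dist[k][j]). The final matrix gives, for each (i, j), the minimum total weight of any directed path from i to j (possibly empty when i = j).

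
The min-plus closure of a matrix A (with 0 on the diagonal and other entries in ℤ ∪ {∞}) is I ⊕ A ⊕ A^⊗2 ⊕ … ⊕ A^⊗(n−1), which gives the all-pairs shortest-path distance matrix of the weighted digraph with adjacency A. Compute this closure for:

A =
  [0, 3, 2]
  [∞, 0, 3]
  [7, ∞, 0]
Closure =
  [0, 3, 2]
  [10, 0, 3]
  [7, 10, 0]

This is the Floyd-Warshall all-pairs shortest-path computation. For each intermediate vertex k = 0, 1, …, 2, update dist[i][j] ← min(dist[i][j], dist[i][k] + dist[k][j]). The final matrix gives, for each (i, j), the minimum total weight of any directed path from i to j (possibly empty when i = j).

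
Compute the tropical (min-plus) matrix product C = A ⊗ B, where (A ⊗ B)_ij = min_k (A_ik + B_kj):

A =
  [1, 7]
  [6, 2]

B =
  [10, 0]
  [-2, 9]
A ⊗ B =
  [5, 1]
  [0, 6]

Apply the min-plus product entry-by-entry:
  C[0][0] = min over k of (A[0][0] + B[0][0] = 1 + 10 = 11, A[0][1] + B[1][0] = 7 + -2 = 5) = 5 (attained at k = 1)
  C[0][1] = min over k of (A[0][0] + B[0][1] = 1 + 0 = 1, A[0][1] + B[1][1] = 7 + 9 = 16) = 1 (attained at k = 0)
  C[1][0] = min over k of (A[1][0] + B[0][0] = 6 + 10 = 16, A[1][1] + B[1][0] = 2 + -2 = 0) = 0 (attained at k = 1)
  C[1][1] = min over k of (A[1][0] + B[0][1] = 6 + 0 = 6, A[1][1] + B[1][1] = 2 + 9 = 11) = 6 (attained at k = 0)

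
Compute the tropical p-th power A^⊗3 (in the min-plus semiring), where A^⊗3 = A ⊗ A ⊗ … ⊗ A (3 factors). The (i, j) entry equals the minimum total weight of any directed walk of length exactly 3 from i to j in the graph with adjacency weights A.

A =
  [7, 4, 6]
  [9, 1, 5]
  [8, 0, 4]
A^⊗3 =
  [14, 6, 10]
  [11, 3, 7]
  [10, 2, 6]

Each entry (A^⊗3)_ij equals the minimum over all length-3 walks i = v_0 → v_1 → … → v_3 = j of Σ_t A[v_t][v_{t+1}]. For example, for (i, j) = (0, 2) we minimise over 9 possible intermediate vertex sequences; the minimum is 10, attained along the walk 0 → 1 → 1 → 2.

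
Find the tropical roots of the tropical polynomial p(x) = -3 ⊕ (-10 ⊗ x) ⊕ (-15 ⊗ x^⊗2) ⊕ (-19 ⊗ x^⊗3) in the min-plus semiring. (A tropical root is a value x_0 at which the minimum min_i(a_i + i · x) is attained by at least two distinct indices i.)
Roots: {4, 5, 7}

Each tropical root is a break point of the lower envelope of the lines y = a_i + i · x (there are 4 lines, with slopes 0, 1, ..., 3). Only the lines that attain the minimum somewhere contribute to roots; other lines are dominated. Here the surviving (envelope) indices are i = 3, i = 2, i = 1, i = 0.
Intersections between consecutive envelope lines give the roots: for adjacent envelope indices i < j the intersection is x = (a_i − a_j) / (j − i). Reading off the sorted break points: {4, 5, 7}.
Verification: at each break x_0, at least two indices attain the minimum of min_i(a_i + i · x_0).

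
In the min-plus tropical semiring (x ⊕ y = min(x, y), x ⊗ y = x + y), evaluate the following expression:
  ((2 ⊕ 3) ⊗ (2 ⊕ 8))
((2 ⊕ 3) ⊗ (2 ⊕ 8)) = 4

Expand innermost to outermost. Recall ⊕ takes the minimum of its arguments and ⊗ takes their sum. Working out the expression ((2 ⊕ 3) ⊗ (2 ⊕ 8)) gives 4.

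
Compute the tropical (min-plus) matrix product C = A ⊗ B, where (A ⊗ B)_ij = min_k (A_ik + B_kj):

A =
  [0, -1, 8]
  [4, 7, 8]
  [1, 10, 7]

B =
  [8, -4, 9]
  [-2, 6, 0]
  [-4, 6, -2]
A ⊗ B =
  [-3, -4, -1]
  [4, 0, 6]
  [3, -3, 5]

Apply the min-plus product entry-by-entry:
  C[0][0] = min over k of (A[0][0] + B[0][0] = 0 + 8 = 8, A[0][1] + B[1][0] = -1 + -2 = -3, A[0][2] + B[2][0] = 8 + -4 = 4) = -3 (attained at k = 1)
  C[0][1] = min over k of (A[0][0] + B[0][1] = 0 + -4 = -4, A[0][1] + B[1][1] = -1 + 6 = 5, A[0][2] + B[2][1] = 8 + 6 = 14) = -4 (attained at k = 0)
  C[0][2] = min over k of (A[0][0] + B[0][2] = 0 + 9 = 9, A[0][1] + B[1][2] = -1 + 0 = -1, A[0][2] + B[2][2] = 8 + -2 = 6) = -1 (attained at k = 1)
  C[1][0] = min over k of (A[1][0] + B[0][0] = 4 + 8 = 12, A[1][1] + B[1][0] = 7 + -2 = 5, A[1][2] + B[2][0] = 8 + -4 = 4) = 4 (attained at k = 2)
  C[1][1] = min over k of (A[1][0] + B[0][1] = 4 + -4 = 0, A[1][1] + B[1][1] = 7 + 6 = 13, A[1][2] + B[2][1] = 8 + 6 = 14) = 0 (attained at k = 0)
  C[1][2] = min over k of (A[1][0] + B[0][2] = 4 + 9 = 13, A[1][1] + B[1][2] = 7 + 0 = 7, A[1][2] + B[2][2] = 8 + -2 = 6) = 6 (attained at k = 2)
  C[2][0] = min over k of (A[2][0] + B[0][0] = 1 + 8 = 9, A[2][1] + B[1][0] = 10 + -2 = 8, A[2][2] + B[2][0] = 7 + -4 = 3) = 3 (attained at k = 2)
  C[2][1] = min over k of (A[2][0] + B[0][1] = 1 + -4 = -3, A[2][1] + B[1][1] = 10 + 6 = 16, A[2][2] + B[2][1] = 7 + 6 = 13) = -3 (attained at k = 0)
  C[2][2] = min over k of (A[2][0] + B[0][2] = 1 + 9 = 10, A[2][1] + B[1][2] = 10 + 0 = 10, A[2][2] + B[2][2] = 7 + -2 = 5) = 5 (attained at k = 2)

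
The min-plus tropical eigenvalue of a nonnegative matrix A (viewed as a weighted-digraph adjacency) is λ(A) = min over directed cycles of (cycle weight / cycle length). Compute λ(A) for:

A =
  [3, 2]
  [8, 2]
λ(A) = 2

Enumerate directed cycles and compute their means (weight / length). Sample:
  cycle 0 → 0: weight = 3, length = 1, mean = 3/1 ≈ 3.000
  cycle 1 → 1: weight = 2, length = 1, mean = 2/1 ≈ 2.000
  cycle 0 → 1 → 0: weight = 10, length = 2, mean = 10/2 ≈ 5.000
  cycle 1 → 0 → 1: weight = 10, length = 2, mean = 10/2 ≈ 5.000
Minimum mean = 2.000, attained e.g. along the cycle 1 → 1 with weight 2 and length 1. So λ(A) = 2/1 = 2.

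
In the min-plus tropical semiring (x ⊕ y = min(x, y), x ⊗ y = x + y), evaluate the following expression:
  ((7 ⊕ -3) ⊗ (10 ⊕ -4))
((7 ⊕ -3) ⊗ (10 ⊕ -4)) = -7

Expand innermost to outermost. Recall ⊕ takes the minimum of its arguments and ⊗ takes their sum. Working out the expression ((7 ⊕ -3) ⊗ (10 ⊕ -4)) gives -7.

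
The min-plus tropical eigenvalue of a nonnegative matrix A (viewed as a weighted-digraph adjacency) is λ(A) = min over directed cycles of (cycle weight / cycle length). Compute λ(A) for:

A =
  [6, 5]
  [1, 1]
λ(A) = 1

Enumerate directed cycles and compute their means (weight / length). Sample:
  cycle 0 → 0: weight = 6, length = 1, mean = 6/1 ≈ 6.000
  cycle 1 → 1: weight = 1, length = 1, mean = 1/1 ≈ 1.000
  cycle 0 → 1 → 0: weight = 6, length = 2, mean = 6/2 ≈ 3.000
  cycle 1 → 0 → 1: weight = 6, length = 2, mean = 6/2 ≈ 3.000
Minimum mean = 1.000, attained e.g. along the cycle 1 → 1 with weight 1 and length 1. So λ(A) = 1/1 = 1.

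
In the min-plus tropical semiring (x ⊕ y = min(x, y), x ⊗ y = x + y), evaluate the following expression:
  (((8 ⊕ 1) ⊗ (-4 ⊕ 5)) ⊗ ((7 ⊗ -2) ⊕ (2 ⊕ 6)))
(((8 ⊕ 1) ⊗ (-4 ⊕ 5)) ⊗ ((7 ⊗ -2) ⊕ (2 ⊕ 6))) = -1

Expand innermost to outermost. Recall ⊕ takes the minimum of its arguments and ⊗ takes their sum. Working out the expression (((8 ⊕ 1) ⊗ (-4 ⊕ 5)) ⊗ ((7 ⊗ -2) ⊕ (2 ⊕ 6))) gives -1.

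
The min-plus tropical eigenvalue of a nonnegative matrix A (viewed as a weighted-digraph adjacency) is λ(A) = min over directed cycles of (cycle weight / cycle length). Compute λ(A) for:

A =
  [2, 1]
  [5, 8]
λ(A) = 2

Enumerate directed cycles and compute their means (weight / length). Sample:
  cycle 0 → 0: weight = 2, length = 1, mean = 2/1 ≈ 2.000
  cycle 1 → 1: weight = 8, length = 1, mean = 8/1 ≈ 8.000
  cycle 0 → 1 → 0: weight = 6, length = 2, mean = 6/2 ≈ 3.000
  cycle 1 → 0 → 1: weight = 6, length = 2, mean = 6/2 ≈ 3.000
Minimum mean = 2.000, attained e.g. along the cycle 0 → 0 with weight 2 and length 1. So λ(A) = 2/1 = 2.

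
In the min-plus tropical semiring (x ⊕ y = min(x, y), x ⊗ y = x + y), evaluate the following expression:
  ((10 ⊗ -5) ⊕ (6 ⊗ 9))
((10 ⊗ -5) ⊕ (6 ⊗ 9)) = 5

Expand innermost to outermost. Recall ⊕ takes the minimum of its arguments and ⊗ takes their sum. Working out the expression ((10 ⊗ -5) ⊕ (6 ⊗ 9)) gives 5.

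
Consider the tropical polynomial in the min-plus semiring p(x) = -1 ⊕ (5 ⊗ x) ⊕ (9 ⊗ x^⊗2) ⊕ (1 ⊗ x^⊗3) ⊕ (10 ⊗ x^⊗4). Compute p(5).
p(5) = -1

A tropical monomial a ⊗ x^⊗i evaluates to a + i · x. Evaluating each term at x = 5:
  Term 0 contributes -1 + 0 · 5 = -1
  Term 1 contributes 5 + 1 · 5 = 10
  Term 2 contributes 9 + 2 · 5 = 19
  Term 3 contributes 1 + 3 · 5 = 16
  Term 4 contributes 10 + 4 · 5 = 30
p(5) = ⊕ of these = min[-1, 10, 19, 16, 30] = -1.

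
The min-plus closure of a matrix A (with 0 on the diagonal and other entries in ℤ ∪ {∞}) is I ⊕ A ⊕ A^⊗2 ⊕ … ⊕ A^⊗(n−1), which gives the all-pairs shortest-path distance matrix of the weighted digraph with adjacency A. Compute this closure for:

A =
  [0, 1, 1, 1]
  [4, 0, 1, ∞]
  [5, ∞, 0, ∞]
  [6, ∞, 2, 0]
Closure =
  [0, 1, 1, 1]
  [4, 0, 1, 5]
  [5, 6, 0, 6]
  [6, 7, 2, 0]

This is the Floyd-Warshall all-pairs shortest-path computation. For each intermediate vertex k = 0, 1, …, 3, update dist[i][j] ← min(dist[i][j], dist[i][k] + dist[k][j]). The final matrix gives, for each (i, j), the minimum total weight of any directed path from i to j (possibly empty when i = j).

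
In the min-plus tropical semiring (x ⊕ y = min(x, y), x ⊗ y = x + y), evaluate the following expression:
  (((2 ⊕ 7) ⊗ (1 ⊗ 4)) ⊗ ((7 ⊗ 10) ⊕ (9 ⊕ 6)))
(((2 ⊕ 7) ⊗ (1 ⊗ 4)) ⊗ ((7 ⊗ 10) ⊕ (9 ⊕ 6))) = 13

Expand innermost to outermost. Recall ⊕ takes the minimum of its arguments and ⊗ takes their sum. Working out the expression (((2 ⊕ 7) ⊗ (1 ⊗ 4)) ⊗ ((7 ⊗ 10) ⊕ (9 ⊕ 6))) gives 13.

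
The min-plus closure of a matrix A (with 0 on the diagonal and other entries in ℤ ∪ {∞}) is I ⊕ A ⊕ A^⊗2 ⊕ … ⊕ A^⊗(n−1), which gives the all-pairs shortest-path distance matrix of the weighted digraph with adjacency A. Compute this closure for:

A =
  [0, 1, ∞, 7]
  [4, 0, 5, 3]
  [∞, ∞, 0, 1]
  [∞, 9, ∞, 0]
Closure =
  [0, 1, 6, 4]
  [4, 0, 5, 3]
  [14, 10, 0, 1]
  [13, 9, 14, 0]

This is the Floyd-Warshall all-pairs shortest-path computation. For each intermediate vertex k = 0, 1, …, 3, update dist[i][j] ← min(dist[i][j], dist[i][k] + dist[k][j]). The final matrix gives, for each (i, j), the minimum total weight of any directed path from i to j (possibly empty when i = j).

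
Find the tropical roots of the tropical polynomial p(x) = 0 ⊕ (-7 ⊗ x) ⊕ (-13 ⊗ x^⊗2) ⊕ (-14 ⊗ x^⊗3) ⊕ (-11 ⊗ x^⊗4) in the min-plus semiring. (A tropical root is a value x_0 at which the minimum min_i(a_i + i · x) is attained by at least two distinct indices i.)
Roots: {-3, 1, 6, 7}

Each tropical root is a break point of the lower envelope of the lines y = a_i + i · x (there are 5 lines, with slopes 0, 1, ..., 4). Only the lines that attain the minimum somewhere contribute to roots; other lines are dominated. Here the surviving (envelope) indices are i = 4, i = 3, i = 2, i = 1, i = 0.
Intersections between consecutive envelope lines give the roots: for adjacent envelope indices i < j the intersection is x = (a_i − a_j) / (j − i). Reading off the sorted break points: {-3, 1, 6, 7}.
Verification: at each break x_0, at least two indices attain the minimum of min_i(a_i + i · x_0).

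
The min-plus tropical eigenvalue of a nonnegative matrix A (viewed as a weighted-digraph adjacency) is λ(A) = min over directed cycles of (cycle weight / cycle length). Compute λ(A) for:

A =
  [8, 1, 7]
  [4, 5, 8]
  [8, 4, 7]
λ(A) = 5/2

Enumerate directed cycles and compute their means (weight / length). Sample:
  cycle 0 → 0: weight = 8, length = 1, mean = 8/1 ≈ 8.000
  cycle 1 → 1: weight = 5, length = 1, mean = 5/1 ≈ 5.000
  cycle 2 → 2: weight = 7, length = 1, mean = 7/1 ≈ 7.000
  cycle 0 → 1 → 0: weight = 5, length = 2, mean = 5/2 ≈ 2.500
  cycle 0 → 2 → 0: weight = 15, length = 2, mean = 15/2 ≈ 7.500
  cycle 1 → 0 → 1: weight = 5, length = 2, mean = 5/2 ≈ 2.500
Minimum mean = 2.500, attained e.g. along the cycle 0 → 1 → 0 with weight 5 and length 2. So λ(A) = 5/2 = 5/2.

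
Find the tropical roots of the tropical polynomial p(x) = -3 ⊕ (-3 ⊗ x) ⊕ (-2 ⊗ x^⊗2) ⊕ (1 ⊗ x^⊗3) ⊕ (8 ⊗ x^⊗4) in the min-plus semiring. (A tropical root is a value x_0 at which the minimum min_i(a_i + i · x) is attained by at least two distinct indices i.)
Roots: {-7, -3, -1, 0}

Each tropical root is a break point of the lower envelope of the lines y = a_i + i · x (there are 5 lines, with slopes 0, 1, ..., 4). Only the lines that attain the minimum somewhere contribute to roots; other lines are dominated. Here the surviving (envelope) indices are i = 4, i = 3, i = 2, i = 1, i = 0.
Intersections between consecutive envelope lines give the roots: for adjacent envelope indices i < j the intersection is x = (a_i − a_j) / (j − i). Reading off the sorted break points: {-7, -3, -1, 0}.
Verification: at each break x_0, at least two indices attain the minimum of min_i(a_i + i · x_0).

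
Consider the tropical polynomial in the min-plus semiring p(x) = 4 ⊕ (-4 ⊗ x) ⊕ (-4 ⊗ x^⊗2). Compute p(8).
p(8) = 4

A tropical monomial a ⊗ x^⊗i evaluates to a + i · x. Evaluating each term at x = 8:
  Term 0 contributes 4 + 0 · 8 = 4
  Term 1 contributes -4 + 1 · 8 = 4
  Term 2 contributes -4 + 2 · 8 = 12
p(8) = ⊕ of these = min[4, 4, 12] = 4.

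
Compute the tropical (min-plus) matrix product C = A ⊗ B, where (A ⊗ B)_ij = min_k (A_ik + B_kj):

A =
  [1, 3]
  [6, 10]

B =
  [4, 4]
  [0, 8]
A ⊗ B =
  [3, 5]
  [10, 10]

Apply the min-plus product entry-by-entry:
  C[0][0] = min over k of (A[0][0] + B[0][0] = 1 + 4 = 5, A[0][1] + B[1][0] = 3 + 0 = 3) = 3 (attained at k = 1)
  C[0][1] = min over k of (A[0][0] + B[0][1] = 1 + 4 = 5, A[0][1] + B[1][1] = 3 + 8 = 11) = 5 (attained at k = 0)
  C[1][0] = min over k of (A[1][0] + B[0][0] = 6 + 4 = 10, A[1][1] + B[1][0] = 10 + 0 = 10) = 10 (attained at k = 0)
  C[1][1] = min over k of (A[1][0] + B[0][1] = 6 + 4 = 10, A[1][1] + B[1][1] = 10 + 8 = 18) = 10 (attained at k = 0)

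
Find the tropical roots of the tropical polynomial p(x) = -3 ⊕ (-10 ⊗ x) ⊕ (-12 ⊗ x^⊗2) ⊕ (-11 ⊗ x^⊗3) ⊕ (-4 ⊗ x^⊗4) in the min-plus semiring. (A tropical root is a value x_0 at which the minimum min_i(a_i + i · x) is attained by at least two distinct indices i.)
Roots: {-7, -1, 2, 7}

Each tropical root is a break point of the lower envelope of the lines y = a_i + i · x (there are 5 lines, with slopes 0, 1, ..., 4). Only the lines that attain the minimum somewhere contribute to roots; other lines are dominated. Here the surviving (envelope) indices are i = 4, i = 3, i = 2, i = 1, i = 0.
Intersections between consecutive envelope lines give the roots: for adjacent envelope indices i < j the intersection is x = (a_i − a_j) / (j − i). Reading off the sorted break points: {-7, -1, 2, 7}.
Verification: at each break x_0, at least two indices attain the minimum of min_i(a_i + i · x_0).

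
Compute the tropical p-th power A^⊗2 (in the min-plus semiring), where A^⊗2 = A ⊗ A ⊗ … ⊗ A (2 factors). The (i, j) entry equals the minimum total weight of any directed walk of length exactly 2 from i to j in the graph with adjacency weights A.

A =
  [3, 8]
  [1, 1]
A^⊗2 =
  [6, 9]
  [2, 2]

Each entry (A^⊗2)_ij equals the minimum over all length-2 walks i = v_0 → v_1 → … → v_2 = j of Σ_t A[v_t][v_{t+1}]. For example, for (i, j) = (0, 1) we minimise over 2 possible intermediate vertex sequences; the minimum is 9, attained along the walk 0 → 1 → 1.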